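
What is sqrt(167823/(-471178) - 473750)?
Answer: I*sqrt(105176704339800494)/471178 ≈ 688.29*I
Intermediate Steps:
sqrt(167823/(-471178) - 473750) = sqrt(167823*(-1/471178) - 473750) = sqrt(-167823/471178 - 473750) = sqrt(-223220745323/471178) = I*sqrt(105176704339800494)/471178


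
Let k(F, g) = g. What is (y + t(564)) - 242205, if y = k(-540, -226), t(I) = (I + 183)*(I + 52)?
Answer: 217721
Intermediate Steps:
t(I) = (52 + I)*(183 + I) (t(I) = (183 + I)*(52 + I) = (52 + I)*(183 + I))
y = -226
(y + t(564)) - 242205 = (-226 + (9516 + 564² + 235*564)) - 242205 = (-226 + (9516 + 318096 + 132540)) - 242205 = (-226 + 460152) - 242205 = 459926 - 242205 = 217721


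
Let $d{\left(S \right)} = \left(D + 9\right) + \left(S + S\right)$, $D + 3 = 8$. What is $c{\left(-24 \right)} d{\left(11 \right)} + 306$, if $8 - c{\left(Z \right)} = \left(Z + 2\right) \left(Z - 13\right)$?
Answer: $-28710$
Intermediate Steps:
$D = 5$ ($D = -3 + 8 = 5$)
$c{\left(Z \right)} = 8 - \left(-13 + Z\right) \left(2 + Z\right)$ ($c{\left(Z \right)} = 8 - \left(Z + 2\right) \left(Z - 13\right) = 8 - \left(2 + Z\right) \left(-13 + Z\right) = 8 - \left(-13 + Z\right) \left(2 + Z\right)$)
$d{\left(S \right)} = 14 + 2 S$ ($d{\left(S \right)} = \left(5 + 9\right) + \left(S + S\right) = 14 + 2 S$)
$c{\left(-24 \right)} d{\left(11 \right)} + 306 = \left(34 - \left(-24\right)^{2} + 11 \left(-24\right)\right) \left(14 + 2 \cdot 11\right) + 306 = \left(34 - 576 - 264\right) \left(14 + 22\right) + 306 = \left(34 - 576 - 264\right) 36 + 306 = \left(-806\right) 36 + 306 = -29016 + 306 = -28710$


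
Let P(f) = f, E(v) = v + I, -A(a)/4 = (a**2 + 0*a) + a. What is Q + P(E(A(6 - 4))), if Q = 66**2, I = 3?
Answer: 4335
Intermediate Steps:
Q = 4356
A(a) = -4*a - 4*a**2 (A(a) = -4*((a**2 + 0*a) + a) = -4*((a**2 + 0) + a) = -4*(a**2 + a) = -4*(a + a**2) = -4*a - 4*a**2)
E(v) = 3 + v (E(v) = v + 3 = 3 + v)
Q + P(E(A(6 - 4))) = 4356 + (3 - 4*(6 - 4)*(1 + (6 - 4))) = 4356 + (3 - 4*2*(1 + 2)) = 4356 + (3 - 4*2*3) = 4356 + (3 - 24) = 4356 - 21 = 4335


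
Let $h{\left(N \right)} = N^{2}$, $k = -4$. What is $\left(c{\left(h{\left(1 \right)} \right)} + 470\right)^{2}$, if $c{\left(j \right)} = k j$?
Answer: $217156$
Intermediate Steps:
$c{\left(j \right)} = - 4 j$
$\left(c{\left(h{\left(1 \right)} \right)} + 470\right)^{2} = \left(- 4 \cdot 1^{2} + 470\right)^{2} = \left(\left(-4\right) 1 + 470\right)^{2} = \left(-4 + 470\right)^{2} = 466^{2} = 217156$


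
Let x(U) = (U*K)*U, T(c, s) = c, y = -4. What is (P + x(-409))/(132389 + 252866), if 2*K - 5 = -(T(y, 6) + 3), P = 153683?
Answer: 655526/385255 ≈ 1.7015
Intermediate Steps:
K = 3 (K = 5/2 + (-(-4 + 3))/2 = 5/2 + (-1*(-1))/2 = 5/2 + (1/2)*1 = 5/2 + 1/2 = 3)
x(U) = 3*U**2 (x(U) = (U*3)*U = (3*U)*U = 3*U**2)
(P + x(-409))/(132389 + 252866) = (153683 + 3*(-409)**2)/(132389 + 252866) = (153683 + 3*167281)/385255 = (153683 + 501843)*(1/385255) = 655526*(1/385255) = 655526/385255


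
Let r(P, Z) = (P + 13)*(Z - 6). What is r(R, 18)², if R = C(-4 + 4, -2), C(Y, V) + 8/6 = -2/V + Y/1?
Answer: 23104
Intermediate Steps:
C(Y, V) = -4/3 + Y - 2/V (C(Y, V) = -4/3 + (-2/V + Y/1) = -4/3 + (-2/V + Y*1) = -4/3 + (-2/V + Y) = -4/3 + (Y - 2/V) = -4/3 + Y - 2/V)
R = -⅓ (R = -4/3 + (-4 + 4) - 2/(-2) = -4/3 + 0 - 2*(-½) = -4/3 + 0 + 1 = -⅓ ≈ -0.33333)
r(P, Z) = (-6 + Z)*(13 + P) (r(P, Z) = (13 + P)*(-6 + Z) = (-6 + Z)*(13 + P))
r(R, 18)² = (-78 - 6*(-⅓) + 13*18 - ⅓*18)² = (-78 + 2 + 234 - 6)² = 152² = 23104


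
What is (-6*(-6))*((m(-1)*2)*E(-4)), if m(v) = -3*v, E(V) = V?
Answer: -864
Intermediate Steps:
(-6*(-6))*((m(-1)*2)*E(-4)) = (-6*(-6))*((-3*(-1)*2)*(-4)) = 36*((3*2)*(-4)) = 36*(6*(-4)) = 36*(-24) = -864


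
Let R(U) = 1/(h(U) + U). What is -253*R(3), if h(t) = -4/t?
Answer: -759/5 ≈ -151.80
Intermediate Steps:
R(U) = 1/(U - 4/U) (R(U) = 1/(-4/U + U) = 1/(U - 4/U))
-253*R(3) = -759/(-4 + 3²) = -759/(-4 + 9) = -759/5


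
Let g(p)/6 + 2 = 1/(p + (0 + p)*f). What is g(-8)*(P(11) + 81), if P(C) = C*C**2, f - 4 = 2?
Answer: -119667/7 ≈ -17095.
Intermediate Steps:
f = 6 (f = 4 + 2 = 6)
P(C) = C**3
g(p) = -12 + 6/(7*p) (g(p) = -12 + 6/(p + (0 + p)*6) = -12 + 6/(p + p*6) = -12 + 6/(p + 6*p) = -12 + 6/((7*p)) = -12 + 6*(1/(7*p)) = -12 + 6/(7*p))
g(-8)*(P(11) + 81) = (-12 + (6/7)/(-8))*(11**3 + 81) = (-12 + (6/7)*(-1/8))*(1331 + 81) = (-12 - 3/28)*1412 = -339/28*1412 = -119667/7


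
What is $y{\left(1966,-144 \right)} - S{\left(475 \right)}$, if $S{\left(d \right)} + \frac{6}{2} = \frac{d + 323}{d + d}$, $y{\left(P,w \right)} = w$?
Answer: $- \frac{3546}{25} \approx -141.84$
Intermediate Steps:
$S{\left(d \right)} = -3 + \frac{323 + d}{2 d}$ ($S{\left(d \right)} = -3 + \frac{d + 323}{d + d} = -3 + \frac{323 + d}{2 d}$)
$y{\left(1966,-144 \right)} - S{\left(475 \right)} = -144 - \frac{323 - 2375}{2 \cdot 475} = -144 - \frac{1}{2} \cdot \frac{1}{475} \left(323 - 2375\right) = -144 - \frac{1}{2} \cdot \frac{1}{475} \left(-2052\right) = -144 - - \frac{54}{25} = -144 + \frac{54}{25} = - \frac{3546}{25}$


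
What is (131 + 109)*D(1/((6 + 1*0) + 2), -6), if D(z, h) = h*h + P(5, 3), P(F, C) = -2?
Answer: 8160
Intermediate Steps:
D(z, h) = -2 + h**2 (D(z, h) = h*h - 2 = h**2 - 2 = -2 + h**2)
(131 + 109)*D(1/((6 + 1*0) + 2), -6) = (131 + 109)*(-2 + (-6)**2) = 240*(-2 + 36) = 240*34 = 8160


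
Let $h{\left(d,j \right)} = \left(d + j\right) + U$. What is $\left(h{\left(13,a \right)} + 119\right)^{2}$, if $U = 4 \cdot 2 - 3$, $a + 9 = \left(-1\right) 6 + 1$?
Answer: $15129$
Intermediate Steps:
$a = -14$ ($a = -9 + \left(\left(-1\right) 6 + 1\right) = -9 + \left(-6 + 1\right) = -9 - 5 = -14$)
$U = 5$ ($U = 8 - 3 = 5$)
$h{\left(d,j \right)} = 5 + d + j$ ($h{\left(d,j \right)} = \left(d + j\right) + 5 = 5 + d + j$)
$\left(h{\left(13,a \right)} + 119\right)^{2} = \left(\left(5 + 13 - 14\right) + 119\right)^{2} = \left(4 + 119\right)^{2} = 123^{2} = 15129$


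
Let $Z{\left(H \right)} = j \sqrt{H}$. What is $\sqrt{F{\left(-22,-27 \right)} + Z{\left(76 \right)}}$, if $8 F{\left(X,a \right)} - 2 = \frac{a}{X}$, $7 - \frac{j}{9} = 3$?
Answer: $\frac{\sqrt{781 + 139392 \sqrt{19}}}{44} \approx 17.727$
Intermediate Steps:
$j = 36$ ($j = 63 - 27 = 36$)
$F{\left(X,a \right)} = \frac{1}{4} + \frac{a}{8 X}$ ($F{\left(X,a \right)} = \frac{1}{4} + \frac{a \frac{1}{X}}{8} = \frac{1}{4} + \frac{a}{8 X}$)
$Z{\left(H \right)} = 36 \sqrt{H}$
$\sqrt{F{\left(-22,-27 \right)} + Z{\left(76 \right)}} = \sqrt{\frac{-27 + 2 \left(-22\right)}{8 \left(-22\right)} + 36 \sqrt{76}} = \sqrt{\frac{1}{8} \left(- \frac{1}{22}\right) \left(-27 - 44\right) + 36 \cdot 2 \sqrt{19}} = \sqrt{\frac{1}{8} \left(- \frac{1}{22}\right) \left(-71\right) + 72 \sqrt{19}} = \sqrt{\frac{71}{176} + 72 \sqrt{19}}$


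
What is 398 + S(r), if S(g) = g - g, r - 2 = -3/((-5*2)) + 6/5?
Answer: 398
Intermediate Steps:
r = 7/2 (r = 2 + (-3/((-5*2)) + 6/5) = 2 + (-3/(-10) + 6*(1/5)) = 2 + (-3*(-1/10) + 6/5) = 2 + (3/10 + 6/5) = 2 + 3/2 = 7/2 ≈ 3.5000)
S(g) = 0
398 + S(r) = 398 + 0 = 398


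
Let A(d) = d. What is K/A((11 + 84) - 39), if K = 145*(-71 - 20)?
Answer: -1885/8 ≈ -235.63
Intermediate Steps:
K = -13195 (K = 145*(-91) = -13195)
K/A((11 + 84) - 39) = -13195/((11 + 84) - 39) = -13195/(95 - 39) = -13195/56 = -13195*1/56 = -1885/8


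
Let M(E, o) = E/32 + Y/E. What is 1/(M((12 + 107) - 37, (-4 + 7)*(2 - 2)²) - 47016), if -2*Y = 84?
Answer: -656/30841151 ≈ -2.1270e-5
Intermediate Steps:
Y = -42 (Y = -½*84 = -42)
M(E, o) = -42/E + E/32 (M(E, o) = E/32 - 42/E = -42/E + E/32)
1/(M((12 + 107) - 37, (-4 + 7)*(2 - 2)²) - 47016) = 1/((-42/((12 + 107) - 37) + ((12 + 107) - 37)/32) - 47016) = 1/((-42/(119 - 37) + (119 - 37)/32) - 47016) = 1/((-42/82 + (1/32)*82) - 47016) = 1/((-42*1/82 + 41/16) - 47016) = 1/((-21/41 + 41/16) - 47016) = 1/(1345/656 - 47016) = 1/(-30841151/656) = -656/30841151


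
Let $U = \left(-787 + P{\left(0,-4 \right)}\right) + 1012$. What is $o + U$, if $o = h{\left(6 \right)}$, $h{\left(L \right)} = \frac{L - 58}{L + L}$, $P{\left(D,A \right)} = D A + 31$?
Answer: $\frac{755}{3} \approx 251.67$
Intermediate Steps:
$P{\left(D,A \right)} = 31 + A D$ ($P{\left(D,A \right)} = A D + 31 = 31 + A D$)
$U = 256$ ($U = \left(-787 + \left(31 - 0\right)\right) + 1012 = \left(-787 + \left(31 + 0\right)\right) + 1012 = \left(-787 + 31\right) + 1012 = -756 + 1012 = 256$)
$h{\left(L \right)} = \frac{-58 + L}{2 L}$
$o = - \frac{13}{3}$ ($o = \frac{-58 + 6}{2 \cdot 6} = \frac{1}{2} \cdot \frac{1}{6} \left(-52\right) = - \frac{13}{3} \approx -4.3333$)
$o + U = - \frac{13}{3} + 256 = \frac{755}{3}$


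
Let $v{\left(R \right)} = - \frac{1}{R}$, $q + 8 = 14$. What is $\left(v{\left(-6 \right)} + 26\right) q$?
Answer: $157$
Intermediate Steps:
$q = 6$ ($q = -8 + 14 = 6$)
$\left(v{\left(-6 \right)} + 26\right) q = \left(- \frac{1}{-6} + 26\right) 6 = \left(\left(-1\right) \left(- \frac{1}{6}\right) + 26\right) 6 = \left(\frac{1}{6} + 26\right) 6 = \frac{157}{6} \cdot 6 = 157$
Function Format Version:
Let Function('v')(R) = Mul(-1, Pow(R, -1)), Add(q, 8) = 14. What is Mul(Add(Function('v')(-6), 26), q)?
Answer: 157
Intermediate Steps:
q = 6 (q = Add(-8, 14) = 6)
Mul(Add(Function('v')(-6), 26), q) = Mul(Add(Mul(-1, Pow(-6, -1)), 26), 6) = Mul(Add(Mul(-1, Rational(-1, 6)), 26), 6) = Mul(Add(Rational(1, 6), 26), 6) = Mul(Rational(157, 6), 6) = 157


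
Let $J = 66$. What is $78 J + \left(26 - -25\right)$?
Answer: $5199$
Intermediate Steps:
$78 J + \left(26 - -25\right) = 78 \cdot 66 + \left(26 - -25\right) = 5148 + \left(26 + 25\right) = 5148 + 51 = 5199$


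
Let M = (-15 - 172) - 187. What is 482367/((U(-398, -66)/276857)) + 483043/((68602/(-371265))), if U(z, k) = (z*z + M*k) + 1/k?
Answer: -1562409626416363857/828973327814 ≈ -1.8848e+6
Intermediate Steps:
M = -374 (M = -187 - 187 = -374)
U(z, k) = 1/k + z**2 - 374*k (U(z, k) = (z*z - 374*k) + 1/k = (z**2 - 374*k) + 1/k = 1/k + z**2 - 374*k)
482367/((U(-398, -66)/276857)) + 483043/((68602/(-371265))) = 482367/(((1/(-66) + (-398)**2 - 374*(-66))/276857)) + 483043/((68602/(-371265))) = 482367/(((-1/66 + 158404 + 24684)*(1/276857))) + 483043/((68602*(-1/371265))) = 482367/(((12083807/66)*(1/276857))) + 483043/(-68602/371265) = 482367/(12083807/18272562) + 483043*(-371265/68602) = 482367*(18272562/12083807) - 179336959395/68602 = 8814080914254/12083807 - 179336959395/68602 = -1562409626416363857/828973327814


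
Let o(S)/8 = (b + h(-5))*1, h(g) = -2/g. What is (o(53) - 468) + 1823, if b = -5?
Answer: 6591/5 ≈ 1318.2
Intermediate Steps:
o(S) = -184/5 (o(S) = 8*((-5 - 2/(-5))*1) = 8*((-5 - 2*(-⅕))*1) = 8*((-5 + ⅖)*1) = 8*(-23/5*1) = 8*(-23/5) = -184/5)
(o(53) - 468) + 1823 = (-184/5 - 468) + 1823 = -2524/5 + 1823 = 6591/5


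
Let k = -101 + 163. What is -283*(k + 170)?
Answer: -65656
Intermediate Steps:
k = 62
-283*(k + 170) = -283*(62 + 170) = -283*232 = -65656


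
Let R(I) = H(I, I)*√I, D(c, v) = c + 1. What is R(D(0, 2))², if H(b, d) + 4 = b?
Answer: 9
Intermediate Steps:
D(c, v) = 1 + c
H(b, d) = -4 + b
R(I) = √I*(-4 + I) (R(I) = (-4 + I)*√I = √I*(-4 + I))
R(D(0, 2))² = (√(1 + 0)*(-4 + (1 + 0)))² = (√1*(-4 + 1))² = (1*(-3))² = (-3)² = 9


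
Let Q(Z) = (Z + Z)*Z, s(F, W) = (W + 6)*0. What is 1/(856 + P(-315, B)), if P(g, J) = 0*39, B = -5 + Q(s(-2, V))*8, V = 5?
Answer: 1/856 ≈ 0.0011682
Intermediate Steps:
s(F, W) = 0 (s(F, W) = (6 + W)*0 = 0)
Q(Z) = 2*Z² (Q(Z) = (2*Z)*Z = 2*Z²)
B = -5 (B = -5 + (2*0²)*8 = -5 + (2*0)*8 = -5 + 0*8 = -5 + 0 = -5)
P(g, J) = 0
1/(856 + P(-315, B)) = 1/(856 + 0) = 1/856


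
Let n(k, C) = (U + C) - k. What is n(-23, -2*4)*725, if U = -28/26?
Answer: 131225/13 ≈ 10094.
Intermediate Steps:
U = -14/13 (U = -28*1/26 = -14/13 ≈ -1.0769)
n(k, C) = -14/13 + C - k (n(k, C) = (-14/13 + C) - k = -14/13 + C - k)
n(-23, -2*4)*725 = (-14/13 - 2*4 - 1*(-23))*725 = (-14/13 - 8 + 23)*725 = (181/13)*725 = 131225/13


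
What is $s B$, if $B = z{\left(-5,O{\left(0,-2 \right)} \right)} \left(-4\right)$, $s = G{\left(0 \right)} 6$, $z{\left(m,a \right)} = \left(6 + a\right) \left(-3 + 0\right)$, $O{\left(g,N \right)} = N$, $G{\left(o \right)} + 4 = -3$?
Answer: $-2016$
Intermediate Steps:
$G{\left(o \right)} = -7$ ($G{\left(o \right)} = -4 - 3 = -7$)
$z{\left(m,a \right)} = -18 - 3 a$ ($z{\left(m,a \right)} = \left(6 + a\right) \left(-3\right) = -18 - 3 a$)
$s = -42$ ($s = \left(-7\right) 6 = -42$)
$B = 48$ ($B = \left(-18 - -6\right) \left(-4\right) = \left(-18 + 6\right) \left(-4\right) = \left(-12\right) \left(-4\right) = 48$)
$s B = \left(-42\right) 48 = -2016$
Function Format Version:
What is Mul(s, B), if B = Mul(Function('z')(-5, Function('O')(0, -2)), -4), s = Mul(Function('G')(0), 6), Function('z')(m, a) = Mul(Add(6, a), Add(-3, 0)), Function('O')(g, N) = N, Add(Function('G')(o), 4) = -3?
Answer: -2016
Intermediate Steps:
Function('G')(o) = -7 (Function('G')(o) = Add(-4, -3) = -7)
Function('z')(m, a) = Add(-18, Mul(-3, a)) (Function('z')(m, a) = Mul(Add(6, a), -3) = Add(-18, Mul(-3, a)))
s = -42 (s = Mul(-7, 6) = -42)
B = 48 (B = Mul(Add(-18, Mul(-3, -2)), -4) = Mul(Add(-18, 6), -4) = Mul(-12, -4) = 48)
Mul(s, B) = Mul(-42, 48) = -2016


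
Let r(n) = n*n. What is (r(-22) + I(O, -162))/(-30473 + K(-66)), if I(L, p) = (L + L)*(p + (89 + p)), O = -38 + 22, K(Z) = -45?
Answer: -4002/15259 ≈ -0.26227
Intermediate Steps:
r(n) = n²
O = -16
I(L, p) = 2*L*(89 + 2*p) (I(L, p) = (2*L)*(89 + 2*p) = 2*L*(89 + 2*p))
(r(-22) + I(O, -162))/(-30473 + K(-66)) = ((-22)² + 2*(-16)*(89 + 2*(-162)))/(-30473 - 45) = (484 + 2*(-16)*(89 - 324))/(-30518) = (484 + 2*(-16)*(-235))*(-1/30518) = (484 + 7520)*(-1/30518) = 8004*(-1/30518) = -4002/15259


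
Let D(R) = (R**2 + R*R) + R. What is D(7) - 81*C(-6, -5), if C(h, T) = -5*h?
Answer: -2325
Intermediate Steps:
D(R) = R + 2*R**2 (D(R) = (R**2 + R**2) + R = 2*R**2 + R = R + 2*R**2)
D(7) - 81*C(-6, -5) = 7*(1 + 2*7) - (-405)*(-6) = 7*(1 + 14) - 81*30 = 7*15 - 2430 = 105 - 2430 = -2325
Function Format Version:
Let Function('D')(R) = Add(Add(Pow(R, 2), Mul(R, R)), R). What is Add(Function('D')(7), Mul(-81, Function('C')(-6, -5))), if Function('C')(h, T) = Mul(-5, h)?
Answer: -2325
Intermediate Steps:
Function('D')(R) = Add(R, Mul(2, Pow(R, 2))) (Function('D')(R) = Add(Add(Pow(R, 2), Pow(R, 2)), R) = Add(Mul(2, Pow(R, 2)), R) = Add(R, Mul(2, Pow(R, 2))))
Add(Function('D')(7), Mul(-81, Function('C')(-6, -5))) = Add(Mul(7, Add(1, Mul(2, 7))), Mul(-81, Mul(-5, -6))) = Add(Mul(7, Add(1, 14)), Mul(-81, 30)) = Add(Mul(7, 15), -2430) = Add(105, -2430) = -2325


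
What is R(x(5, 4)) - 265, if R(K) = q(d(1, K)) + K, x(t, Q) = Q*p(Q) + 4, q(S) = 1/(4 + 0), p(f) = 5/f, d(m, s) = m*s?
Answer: -1023/4 ≈ -255.75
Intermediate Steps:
q(S) = ¼ (q(S) = 1/4 = ¼)
x(t, Q) = 9 (x(t, Q) = Q*(5/Q) + 4 = 5 + 4 = 9)
R(K) = ¼ + K
R(x(5, 4)) - 265 = (¼ + 9) - 265 = 37/4 - 265 = -1023/4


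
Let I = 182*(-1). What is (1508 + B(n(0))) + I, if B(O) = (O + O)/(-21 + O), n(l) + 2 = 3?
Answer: 13259/10 ≈ 1325.9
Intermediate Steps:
n(l) = 1 (n(l) = -2 + 3 = 1)
I = -182
B(O) = 2*O/(-21 + O) (B(O) = (2*O)/(-21 + O) = 2*O/(-21 + O))
(1508 + B(n(0))) + I = (1508 + 2*1/(-21 + 1)) - 182 = (1508 + 2*1/(-20)) - 182 = (1508 + 2*1*(-1/20)) - 182 = (1508 - ⅒) - 182 = 15079/10 - 182 = 13259/10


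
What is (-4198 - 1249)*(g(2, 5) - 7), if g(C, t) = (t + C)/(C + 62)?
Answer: 2402127/64 ≈ 37533.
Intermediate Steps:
g(C, t) = (C + t)/(62 + C)
(-4198 - 1249)*(g(2, 5) - 7) = (-4198 - 1249)*((2 + 5)/(62 + 2) - 7) = -5447*(7/64 - 7) = -5447*(-441/64) = 2402127/64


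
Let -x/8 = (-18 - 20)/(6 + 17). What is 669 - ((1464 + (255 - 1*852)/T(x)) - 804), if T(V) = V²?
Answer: 1147557/92416 ≈ 12.417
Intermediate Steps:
x = 304/23 (x = -8*(-18 - 20)/(6 + 17) = -(-304)/23 = -8*(-38/23) = 304/23 ≈ 13.217)
669 - ((1464 + (255 - 1*852)/T(x)) - 804) = 669 - ((1464 + (255 - 1*852)/((304/23)²)) - 804) = 669 - ((1464 + (255 - 852)/(92416/529)) - 804) = 669 - ((1464 - 597*529/92416) - 804) = 669 - ((1464 - 315813/92416) - 804) = 669 - (134981211/92416 - 804) = 669 - 1*60678747/92416 = 669 - 60678747/92416 = 1147557/92416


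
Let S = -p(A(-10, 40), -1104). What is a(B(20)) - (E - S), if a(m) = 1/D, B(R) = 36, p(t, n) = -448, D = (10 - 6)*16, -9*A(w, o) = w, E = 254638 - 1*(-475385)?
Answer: -46692799/64 ≈ -7.2958e+5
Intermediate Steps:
E = 730023 (E = 254638 + 475385 = 730023)
A(w, o) = -w/9
D = 64 (D = 4*16 = 64)
S = 448 (S = -1*(-448) = 448)
a(m) = 1/64
a(B(20)) - (E - S) = 1/64 - (730023 - 1*448) = 1/64 - (730023 - 448) = 1/64 - 1*729575 = 1/64 - 729575 = -46692799/64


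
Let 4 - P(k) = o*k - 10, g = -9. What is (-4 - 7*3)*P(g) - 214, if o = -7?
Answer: 1011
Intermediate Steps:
P(k) = 14 + 7*k (P(k) = 4 - (-7*k - 10) = 4 - (-10 - 7*k) = 4 + (10 + 7*k) = 14 + 7*k)
(-4 - 7*3)*P(g) - 214 = (-4 - 7*3)*(14 + 7*(-9)) - 214 = (-4 - 21)*(14 - 63) - 214 = -25*(-49) - 214 = 1225 - 214 = 1011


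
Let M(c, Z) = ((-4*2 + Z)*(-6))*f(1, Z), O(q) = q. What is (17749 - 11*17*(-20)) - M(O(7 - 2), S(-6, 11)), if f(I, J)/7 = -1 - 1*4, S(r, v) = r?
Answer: 24429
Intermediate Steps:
f(I, J) = -35 (f(I, J) = 7*(-1 - 1*4) = 7*(-1 - 4) = 7*(-5) = -35)
M(c, Z) = -1680 + 210*Z (M(c, Z) = ((-4*2 + Z)*(-6))*(-35) = ((-8 + Z)*(-6))*(-35) = (48 - 6*Z)*(-35) = -1680 + 210*Z)
(17749 - 11*17*(-20)) - M(O(7 - 2), S(-6, 11)) = (17749 - 11*17*(-20)) - (-1680 + 210*(-6)) = (17749 - 187*(-20)) - (-1680 - 1260) = (17749 + 3740) - 1*(-2940) = 21489 + 2940 = 24429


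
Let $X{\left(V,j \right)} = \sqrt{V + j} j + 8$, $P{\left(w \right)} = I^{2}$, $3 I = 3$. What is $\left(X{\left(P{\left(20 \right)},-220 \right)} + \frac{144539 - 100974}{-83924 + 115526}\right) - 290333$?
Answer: $- \frac{9174807085}{31602} - 220 i \sqrt{219} \approx -2.9032 \cdot 10^{5} - 3255.7 i$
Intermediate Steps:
$I = 1$ ($I = \frac{1}{3} \cdot 3 = 1$)
$P{\left(w \right)} = 1$ ($P{\left(w \right)} = 1^{2} = 1$)
$X{\left(V,j \right)} = 8 + j \sqrt{V + j}$ ($X{\left(V,j \right)} = j \sqrt{V + j} + 8 = 8 + j \sqrt{V + j}$)
$\left(X{\left(P{\left(20 \right)},-220 \right)} + \frac{144539 - 100974}{-83924 + 115526}\right) - 290333 = \left(\left(8 - 220 \sqrt{1 - 220}\right) + \frac{144539 - 100974}{-83924 + 115526}\right) - 290333 = \left(\left(8 - 220 \sqrt{-219}\right) + \frac{43565}{31602}\right) - 290333 = \left(\left(8 - 220 i \sqrt{219}\right) + 43565 \cdot \frac{1}{31602}\right) - 290333 = \left(\left(8 - 220 i \sqrt{219}\right) + \frac{43565}{31602}\right) - 290333 = \left(\frac{296381}{31602} - 220 i \sqrt{219}\right) - 290333 = - \frac{9174807085}{31602} - 220 i \sqrt{219}$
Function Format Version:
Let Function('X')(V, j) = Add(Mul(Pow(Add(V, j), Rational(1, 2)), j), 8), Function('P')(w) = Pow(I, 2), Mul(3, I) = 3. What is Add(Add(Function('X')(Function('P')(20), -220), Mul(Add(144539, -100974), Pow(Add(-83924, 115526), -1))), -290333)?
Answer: Add(Rational(-9174807085, 31602), Mul(-220, I, Pow(219, Rational(1, 2)))) ≈ Add(-2.9032e+5, Mul(-3255.7, I))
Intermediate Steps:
I = 1 (I = Mul(Rational(1, 3), 3) = 1)
Function('P')(w) = 1 (Function('P')(w) = Pow(1, 2) = 1)
Function('X')(V, j) = Add(8, Mul(j, Pow(Add(V, j), Rational(1, 2)))) (Function('X')(V, j) = Add(Mul(j, Pow(Add(V, j), Rational(1, 2))), 8) = Add(8, Mul(j, Pow(Add(V, j), Rational(1, 2)))))
Add(Add(Function('X')(Function('P')(20), -220), Mul(Add(144539, -100974), Pow(Add(-83924, 115526), -1))), -290333) = Add(Add(Add(8, Mul(-220, Pow(Add(1, -220), Rational(1, 2)))), Mul(Add(144539, -100974), Pow(Add(-83924, 115526), -1))), -290333) = Add(Add(Add(8, Mul(-220, Pow(-219, Rational(1, 2)))), Mul(43565, Pow(31602, -1))), -290333) = Add(Add(Add(8, Mul(-220, Mul(I, Pow(219, Rational(1, 2))))), Mul(43565, Rational(1, 31602))), -290333) = Add(Add(Add(8, Mul(-220, I, Pow(219, Rational(1, 2)))), Rational(43565, 31602)), -290333) = Add(Add(Rational(296381, 31602), Mul(-220, I, Pow(219, Rational(1, 2)))), -290333) = Add(Rational(-9174807085, 31602), Mul(-220, I, Pow(219, Rational(1, 2))))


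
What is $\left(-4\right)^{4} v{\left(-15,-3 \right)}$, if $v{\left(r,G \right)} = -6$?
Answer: $-1536$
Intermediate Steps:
$\left(-4\right)^{4} v{\left(-15,-3 \right)} = \left(-4\right)^{4} \left(-6\right) = 256 \left(-6\right) = -1536$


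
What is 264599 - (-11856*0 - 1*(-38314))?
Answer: 226285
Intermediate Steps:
264599 - (-11856*0 - 1*(-38314)) = 264599 - (0 + 38314) = 264599 - 1*38314 = 264599 - 38314 = 226285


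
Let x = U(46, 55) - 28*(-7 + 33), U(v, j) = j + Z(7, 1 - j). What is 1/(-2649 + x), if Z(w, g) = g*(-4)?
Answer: -1/3106 ≈ -0.00032196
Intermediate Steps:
Z(w, g) = -4*g
U(v, j) = -4 + 5*j (U(v, j) = j - 4*(1 - j) = j + (-4 + 4*j) = -4 + 5*j)
x = -457 (x = (-4 + 5*55) - 28*(-7 + 33) = (-4 + 275) - 28*26 = 271 - 1*728 = 271 - 728 = -457)
1/(-2649 + x) = 1/(-2649 - 457) = 1/(-3106) = -1/3106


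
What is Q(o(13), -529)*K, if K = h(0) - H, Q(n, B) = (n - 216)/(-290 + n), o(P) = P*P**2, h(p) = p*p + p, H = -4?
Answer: 7924/1907 ≈ 4.1552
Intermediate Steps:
h(p) = p + p**2 (h(p) = p**2 + p = p + p**2)
o(P) = P**3
Q(n, B) = (-216 + n)/(-290 + n)
K = 4 (K = 0*(1 + 0) - 1*(-4) = 0*1 + 4 = 0 + 4 = 4)
Q(o(13), -529)*K = ((-216 + 13**3)/(-290 + 13**3))*4 = ((-216 + 2197)/(-290 + 2197))*4 = (1981/1907)*4 = 7924/1907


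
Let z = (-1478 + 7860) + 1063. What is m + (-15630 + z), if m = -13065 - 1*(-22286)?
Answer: 1036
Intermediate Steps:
z = 7445 (z = 6382 + 1063 = 7445)
m = 9221 (m = -13065 + 22286 = 9221)
m + (-15630 + z) = 9221 + (-15630 + 7445) = 9221 - 8185 = 1036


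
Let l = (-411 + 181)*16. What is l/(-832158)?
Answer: 1840/416079 ≈ 0.0044222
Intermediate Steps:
l = -3680 (l = -230*16 = -3680)
l/(-832158) = -3680/(-832158) = -3680*(-1/832158) = 1840/416079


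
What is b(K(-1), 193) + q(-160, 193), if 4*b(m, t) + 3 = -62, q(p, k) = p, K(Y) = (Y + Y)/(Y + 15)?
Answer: -705/4 ≈ -176.25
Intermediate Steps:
K(Y) = 2*Y/(15 + Y) (K(Y) = (2*Y)/(15 + Y) = 2*Y/(15 + Y))
b(m, t) = -65/4 (b(m, t) = -3/4 + (1/4)*(-62) = -3/4 - 31/2 = -65/4)
b(K(-1), 193) + q(-160, 193) = -65/4 - 160 = -705/4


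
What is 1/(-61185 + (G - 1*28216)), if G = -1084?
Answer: -1/90485 ≈ -1.1052e-5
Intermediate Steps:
1/(-61185 + (G - 1*28216)) = 1/(-61185 + (-1084 - 1*28216)) = 1/(-61185 + (-1084 - 28216)) = 1/(-61185 - 29300) = 1/(-90485) = -1/90485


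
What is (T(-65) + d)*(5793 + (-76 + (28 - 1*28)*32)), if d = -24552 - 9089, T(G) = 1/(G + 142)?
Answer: -14809065252/77 ≈ -1.9233e+8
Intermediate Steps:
T(G) = 1/(142 + G)
d = -33641
(T(-65) + d)*(5793 + (-76 + (28 - 1*28)*32)) = (1/(142 - 65) - 33641)*(5793 + (-76 + (28 - 1*28)*32)) = (1/77 - 33641)*(5793 + (-76 + (28 - 28)*32)) = (1/77 - 33641)*(5793 + (-76 + 0*32)) = -2590356*(5793 + (-76 + 0))/77 = -2590356*(5793 - 76)/77 = -2590356/77*5717 = -14809065252/77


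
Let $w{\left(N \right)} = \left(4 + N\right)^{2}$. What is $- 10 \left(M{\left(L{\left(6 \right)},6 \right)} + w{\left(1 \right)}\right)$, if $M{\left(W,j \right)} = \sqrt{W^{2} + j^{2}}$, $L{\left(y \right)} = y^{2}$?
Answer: $-250 - 60 \sqrt{37} \approx -614.97$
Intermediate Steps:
$- 10 \left(M{\left(L{\left(6 \right)},6 \right)} + w{\left(1 \right)}\right) = - 10 \left(\sqrt{\left(6^{2}\right)^{2} + 6^{2}} + \left(4 + 1\right)^{2}\right) = - 10 \left(\sqrt{36^{2} + 36} + 5^{2}\right) = - 10 \left(\sqrt{1296 + 36} + 25\right) = - 10 \left(\sqrt{1332} + 25\right) = - 10 \left(6 \sqrt{37} + 25\right) = - 10 \left(25 + 6 \sqrt{37}\right) = -250 - 60 \sqrt{37}$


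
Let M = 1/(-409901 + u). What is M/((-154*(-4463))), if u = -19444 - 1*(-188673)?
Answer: -1/165414346944 ≈ -6.0454e-12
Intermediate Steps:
u = 169229 (u = -19444 + 188673 = 169229)
M = -1/240672 (M = 1/(-409901 + 169229) = 1/(-240672) = -1/240672 ≈ -4.1550e-6)
M/((-154*(-4463))) = -1/(240672*((-154*(-4463)))) = -1/240672/687302 = -1/240672*1/687302 = -1/165414346944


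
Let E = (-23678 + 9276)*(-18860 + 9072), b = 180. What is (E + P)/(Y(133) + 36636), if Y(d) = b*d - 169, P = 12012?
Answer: 140978788/60407 ≈ 2333.8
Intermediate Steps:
E = 140966776 (E = -14402*(-9788) = 140966776)
Y(d) = -169 + 180*d (Y(d) = 180*d - 169 = -169 + 180*d)
(E + P)/(Y(133) + 36636) = (140966776 + 12012)/((-169 + 180*133) + 36636) = 140978788/((-169 + 23940) + 36636) = 140978788/(23771 + 36636) = 140978788/60407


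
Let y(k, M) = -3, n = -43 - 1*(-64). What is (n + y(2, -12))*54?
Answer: 972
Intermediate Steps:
n = 21 (n = -43 + 64 = 21)
(n + y(2, -12))*54 = (21 - 3)*54 = 18*54 = 972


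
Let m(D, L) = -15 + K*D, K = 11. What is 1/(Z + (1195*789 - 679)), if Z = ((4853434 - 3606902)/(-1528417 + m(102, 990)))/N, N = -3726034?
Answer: 1422702247135/1340435912396977393 ≈ 1.0614e-6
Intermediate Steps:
m(D, L) = -15 + 11*D
Z = 311633/1422702247135 (Z = ((4853434 - 3606902)/(-1528417 + (-15 + 11*102)))/(-3726034) = (1246532/(-1528417 + (-15 + 1122)))*(-1/3726034) = (1246532/(-1528417 + 1107))*(-1/3726034) = (1246532/(-1527310))*(-1/3726034) = (1246532*(-1/1527310))*(-1/3726034) = -623266/763655*(-1/3726034) = 311633/1422702247135 ≈ 2.1904e-7)
1/(Z + (1195*789 - 679)) = 1/(311633/1422702247135 + (1195*789 - 679)) = 1/(311633/1422702247135 + (942855 - 679)) = 1/(311633/1422702247135 + 942176) = 1/(1340435912396977393/1422702247135) = 1422702247135/1340435912396977393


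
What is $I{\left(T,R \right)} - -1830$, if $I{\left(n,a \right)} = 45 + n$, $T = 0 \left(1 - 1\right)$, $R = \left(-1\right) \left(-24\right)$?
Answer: $1875$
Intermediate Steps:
$R = 24$
$T = 0$ ($T = 0 \cdot 0 = 0$)
$I{\left(T,R \right)} - -1830 = \left(45 + 0\right) - -1830 = 45 + 1830 = 1875$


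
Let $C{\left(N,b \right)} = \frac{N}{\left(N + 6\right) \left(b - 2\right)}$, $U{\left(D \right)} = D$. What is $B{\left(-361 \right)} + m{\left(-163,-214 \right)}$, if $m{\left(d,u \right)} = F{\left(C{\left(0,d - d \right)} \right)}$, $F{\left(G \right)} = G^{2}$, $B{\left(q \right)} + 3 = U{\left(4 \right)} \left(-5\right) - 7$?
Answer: $-30$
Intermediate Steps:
$B{\left(q \right)} = -30$ ($B{\left(q \right)} = -3 + \left(4 \left(-5\right) - 7\right) = -3 - 27 = -30$)
$C{\left(N,b \right)} = \frac{N}{\left(-2 + b\right) \left(6 + N\right)}$ ($C{\left(N,b \right)} = \frac{N}{\left(6 + N\right) \left(-2 + b\right)} = \frac{N}{\left(-2 + b\right) \left(6 + N\right)}$)
$m{\left(d,u \right)} = 0$ ($m{\left(d,u \right)} = \left(\frac{0}{-12 - 0 + 6 \left(d - d\right) + 0 \left(d - d\right)}\right)^{2} = \left(\frac{0}{-12 + 0 + 6 \cdot 0 + 0 \cdot 0}\right)^{2} = \left(\frac{0}{-12 + 0 + 0 + 0}\right)^{2} = \left(\frac{0}{-12}\right)^{2} = \left(0 \left(- \frac{1}{12}\right)\right)^{2} = 0^{2} = 0$)
$B{\left(-361 \right)} + m{\left(-163,-214 \right)} = -30 + 0 = -30$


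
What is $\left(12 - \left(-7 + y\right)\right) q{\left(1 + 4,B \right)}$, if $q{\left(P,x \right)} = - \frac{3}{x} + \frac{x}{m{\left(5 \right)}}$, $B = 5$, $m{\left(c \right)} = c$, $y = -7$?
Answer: $\frac{52}{5} \approx 10.4$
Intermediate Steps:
$q{\left(P,x \right)} = - \frac{3}{x} + \frac{x}{5}$
$\left(12 - \left(-7 + y\right)\right) q{\left(1 + 4,B \right)} = \left(12 + \left(7 - -7\right)\right) \left(- \frac{3}{5} + \frac{1}{5} \cdot 5\right) = \left(12 + \left(7 + 7\right)\right) \left(\left(-3\right) \frac{1}{5} + 1\right) = \left(12 + 14\right) \left(- \frac{3}{5} + 1\right) = 26 \cdot \frac{2}{5} = \frac{52}{5}$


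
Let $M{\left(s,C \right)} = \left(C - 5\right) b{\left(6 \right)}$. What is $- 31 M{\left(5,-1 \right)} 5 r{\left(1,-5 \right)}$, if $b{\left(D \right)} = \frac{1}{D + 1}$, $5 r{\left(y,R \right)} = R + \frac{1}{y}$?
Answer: $- \frac{744}{7} \approx -106.29$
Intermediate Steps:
$r{\left(y,R \right)} = \frac{R}{5} + \frac{1}{5 y}$ ($r{\left(y,R \right)} = \frac{R + \frac{1}{y}}{5} = \frac{R}{5} + \frac{1}{5 y}$)
$b{\left(D \right)} = \frac{1}{1 + D}$
$M{\left(s,C \right)} = - \frac{5}{7} + \frac{C}{7}$ ($M{\left(s,C \right)} = \frac{C - 5}{1 + 6} = \frac{-5 + C}{7} = \left(-5 + C\right) \frac{1}{7} = - \frac{5}{7} + \frac{C}{7}$)
$- 31 M{\left(5,-1 \right)} 5 r{\left(1,-5 \right)} = - 31 \left(- \frac{5}{7} + \frac{1}{7} \left(-1\right)\right) 5 \frac{1 - 5}{5 \cdot 1} = - 31 \left(- \frac{5}{7} - \frac{1}{7}\right) 5 \cdot \frac{1}{5} \cdot 1 \left(1 - 5\right) = \left(-31\right) \left(- \frac{6}{7}\right) 5 \cdot \frac{1}{5} \cdot 1 \left(-4\right) = \frac{186 \cdot 5 \left(- \frac{4}{5}\right)}{7} = \frac{186}{7} \left(-4\right) = - \frac{744}{7}$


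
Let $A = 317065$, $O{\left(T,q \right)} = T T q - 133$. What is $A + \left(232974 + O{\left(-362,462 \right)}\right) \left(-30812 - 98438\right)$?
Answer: $-7855190276185$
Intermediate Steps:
$O{\left(T,q \right)} = -133 + q T^{2}$ ($O{\left(T,q \right)} = T^{2} q - 133 = q T^{2} - 133 = -133 + q T^{2}$)
$A + \left(232974 + O{\left(-362,462 \right)}\right) \left(-30812 - 98438\right) = 317065 + \left(232974 - \left(133 - 462 \left(-362\right)^{2}\right)\right) \left(-30812 - 98438\right) = 317065 + \left(232974 + \left(-133 + 462 \cdot 131044\right)\right) \left(-129250\right) = 317065 + \left(232974 + \left(-133 + 60542328\right)\right) \left(-129250\right) = 317065 + \left(232974 + 60542195\right) \left(-129250\right) = 317065 + 60775169 \left(-129250\right) = 317065 - 7855190593250 = -7855190276185$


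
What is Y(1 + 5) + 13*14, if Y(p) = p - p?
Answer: 182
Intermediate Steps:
Y(p) = 0
Y(1 + 5) + 13*14 = 0 + 13*14 = 0 + 182 = 182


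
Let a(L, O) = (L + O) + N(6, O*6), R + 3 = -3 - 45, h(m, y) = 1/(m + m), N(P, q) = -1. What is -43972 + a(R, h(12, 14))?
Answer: -1056575/24 ≈ -44024.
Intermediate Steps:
h(m, y) = 1/(2*m)
R = -51 (R = -3 + (-3 - 45) = -3 - 48 = -51)
a(L, O) = -1 + L + O (a(L, O) = (L + O) - 1 = -1 + L + O)
-43972 + a(R, h(12, 14)) = -43972 + (-1 - 51 + (1/2)/12) = -43972 + (-1 - 51 + (1/2)*(1/12)) = -43972 + (-1 - 51 + 1/24) = -43972 - 1247/24 = -1056575/24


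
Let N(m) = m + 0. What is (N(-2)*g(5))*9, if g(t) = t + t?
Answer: -180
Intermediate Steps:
N(m) = m
g(t) = 2*t
(N(-2)*g(5))*9 = -4*5*9 = -2*10*9 = -20*9 = -180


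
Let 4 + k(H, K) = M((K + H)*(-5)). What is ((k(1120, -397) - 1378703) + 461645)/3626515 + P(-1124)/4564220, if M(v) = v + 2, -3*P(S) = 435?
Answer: -168107563727/662088491732 ≈ -0.25390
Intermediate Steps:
P(S) = -145 (P(S) = -1/3*435 = -145)
M(v) = 2 + v
k(H, K) = -2 - 5*H - 5*K (k(H, K) = -4 + (2 + (K + H)*(-5)) = -4 + (2 + (H + K)*(-5)) = -4 + (2 + (-5*H - 5*K)) = -4 + (2 - 5*H - 5*K) = -2 - 5*H - 5*K)
((k(1120, -397) - 1378703) + 461645)/3626515 + P(-1124)/4564220 = (((-2 - 5*1120 - 5*(-397)) - 1378703) + 461645)/3626515 - 145/4564220 = (((-2 - 5600 + 1985) - 1378703) + 461645)*(1/3626515) - 145*1/4564220 = ((-3617 - 1378703) + 461645)*(1/3626515) - 29/912844 = (-1382320 + 461645)*(1/3626515) - 29/912844 = -920675*1/3626515 - 29/912844 = -184135/725303 - 29/912844 = -168107563727/662088491732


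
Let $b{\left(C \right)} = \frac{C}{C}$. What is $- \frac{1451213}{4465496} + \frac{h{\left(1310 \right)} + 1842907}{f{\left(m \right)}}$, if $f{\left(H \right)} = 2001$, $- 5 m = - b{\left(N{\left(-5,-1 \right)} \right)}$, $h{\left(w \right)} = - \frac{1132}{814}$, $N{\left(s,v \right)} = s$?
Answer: $\frac{1673273156477}{1817456872} \approx 920.67$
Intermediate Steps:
$h{\left(w \right)} = - \frac{566}{407}$ ($h{\left(w \right)} = \left(-1132\right) \frac{1}{814} = - \frac{566}{407}$)
$b{\left(C \right)} = 1$
$m = \frac{1}{5}$ ($m = - \frac{\left(-1\right) 1}{5} = \left(- \frac{1}{5}\right) \left(-1\right) = \frac{1}{5} \approx 0.2$)
$- \frac{1451213}{4465496} + \frac{h{\left(1310 \right)} + 1842907}{f{\left(m \right)}} = - \frac{1451213}{4465496} + \frac{- \frac{566}{407} + 1842907}{2001} = \left(-1451213\right) \frac{1}{4465496} + \frac{750062583}{407} \cdot \frac{1}{2001} = - \frac{1451213}{4465496} + \frac{8621409}{9361} = \frac{1673273156477}{1817456872}$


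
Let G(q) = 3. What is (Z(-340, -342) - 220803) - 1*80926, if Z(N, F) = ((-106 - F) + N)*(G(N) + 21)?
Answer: -304225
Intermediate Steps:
Z(N, F) = -2544 - 24*F + 24*N (Z(N, F) = ((-106 - F) + N)*(3 + 21) = (-106 + N - F)*24 = -2544 - 24*F + 24*N)
(Z(-340, -342) - 220803) - 1*80926 = ((-2544 - 24*(-342) + 24*(-340)) - 220803) - 1*80926 = ((-2544 + 8208 - 8160) - 220803) - 80926 = (-2496 - 220803) - 80926 = -223299 - 80926 = -304225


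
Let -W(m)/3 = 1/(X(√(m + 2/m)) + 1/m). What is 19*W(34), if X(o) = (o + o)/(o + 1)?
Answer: -38696046/1378301 - 65892*√9843/1378301 ≈ -32.818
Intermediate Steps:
X(o) = 2*o/(1 + o) (X(o) = (2*o)/(1 + o) = 2*o/(1 + o))
W(m) = -3/(1/m + 2*√(m + 2/m)/(1 + √(m + 2/m))) (W(m) = -3/(2*√(m + 2/m)/(1 + √(m + 2/m)) + 1/m) = -3/(1/m + 2*√(m + 2/m)/(1 + √(m + 2/m))))
19*W(34) = 19*(-3*34*(1 + √(34 + 2/34))/(1 + √(34 + 2/34) + 2*34*√(34 + 2/34))) = 19*(-3*34*(1 + √(34 + 2*(1/34)))/(1 + √(34 + 2*(1/34)) + 2*34*√(34 + 2*(1/34)))) = 19*(-3*34*(1 + √(34 + 1/17))/(1 + √(34 + 1/17) + 2*34*√(34 + 1/17))) = 19*(-3*34*(1 + √(579/17))/(1 + √(579/17) + 2*34*√(579/17))) = 19*(-3*34*(1 + √9843/17)/(1 + √9843/17 + 2*34*(√9843/17))) = 19*(-3*34*(1 + √9843/17)/(1 + √9843/17 + 4*√9843)) = 19*(-3*34*(1 + √9843/17)/(1 + 69*√9843/17)) = 19*(-102*(1 + √9843/17)/(1 + 69*√9843/17)) = -1938*(1 + √9843/17)/(1 + 69*√9843/17)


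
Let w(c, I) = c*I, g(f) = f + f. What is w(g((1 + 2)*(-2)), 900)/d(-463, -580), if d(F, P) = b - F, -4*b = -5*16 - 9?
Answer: -14400/647 ≈ -22.257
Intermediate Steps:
b = 89/4 (b = -(-5*16 - 9)/4 = -(-80 - 9)/4 = -¼*(-89) = 89/4 ≈ 22.250)
d(F, P) = 89/4 - F
g(f) = 2*f
w(c, I) = I*c
w(g((1 + 2)*(-2)), 900)/d(-463, -580) = (900*(2*((1 + 2)*(-2))))/(89/4 - 1*(-463)) = (900*(2*(3*(-2))))/(89/4 + 463) = (900*(2*(-6)))/(1941/4) = (900*(-12))*(4/1941) = -10800*4/1941 = -14400/647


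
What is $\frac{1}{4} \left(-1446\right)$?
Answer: $- \frac{723}{2} \approx -361.5$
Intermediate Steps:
$\frac{1}{4} \left(-1446\right) = - \frac{723}{2}$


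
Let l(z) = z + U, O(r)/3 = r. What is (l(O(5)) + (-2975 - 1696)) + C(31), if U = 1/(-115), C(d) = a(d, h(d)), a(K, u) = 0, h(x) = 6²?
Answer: -535441/115 ≈ -4656.0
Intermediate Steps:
h(x) = 36
C(d) = 0
O(r) = 3*r
U = -1/115 ≈ -0.0086956
l(z) = -1/115 + z (l(z) = z - 1/115 = -1/115 + z)
(l(O(5)) + (-2975 - 1696)) + C(31) = ((-1/115 + 3*5) + (-2975 - 1696)) + 0 = ((-1/115 + 15) - 4671) + 0 = (1724/115 - 4671) + 0 = -535441/115 + 0 = -535441/115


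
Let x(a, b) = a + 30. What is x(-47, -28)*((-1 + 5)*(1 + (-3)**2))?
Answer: -680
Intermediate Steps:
x(a, b) = 30 + a
x(-47, -28)*((-1 + 5)*(1 + (-3)**2)) = (30 - 47)*((-1 + 5)*(1 + (-3)**2)) = -68*(1 + 9) = -68*10 = -17*40 = -680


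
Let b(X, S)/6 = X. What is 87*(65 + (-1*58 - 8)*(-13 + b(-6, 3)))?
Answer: 287013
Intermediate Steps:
b(X, S) = 6*X
87*(65 + (-1*58 - 8)*(-13 + b(-6, 3))) = 87*(65 + (-1*58 - 8)*(-13 + 6*(-6))) = 87*(65 + (-58 - 8)*(-13 - 36)) = 87*(65 - 66*(-49)) = 87*(65 + 3234) = 87*3299 = 287013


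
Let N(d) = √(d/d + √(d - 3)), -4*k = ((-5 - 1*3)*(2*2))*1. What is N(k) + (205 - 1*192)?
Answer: 13 + √(1 + √5) ≈ 14.799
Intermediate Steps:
k = 8 (k = -(-5 - 1*3)*(2*2)/4 = -(-5 - 3)*4/4 = -(-8*4)/4 = -(-8) = -¼*(-32) = 8)
N(d) = √(1 + √(-3 + d))
N(k) + (205 - 1*192) = √(1 + √(-3 + 8)) + (205 - 1*192) = √(1 + √5) + (205 - 192) = √(1 + √5) + 13 = 13 + √(1 + √5)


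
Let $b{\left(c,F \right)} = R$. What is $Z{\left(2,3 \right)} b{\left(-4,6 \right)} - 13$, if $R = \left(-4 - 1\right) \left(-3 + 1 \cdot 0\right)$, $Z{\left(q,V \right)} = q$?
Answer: $17$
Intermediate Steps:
$R = 15$ ($R = - 5 \left(-3 + 0\right) = \left(-5\right) \left(-3\right) = 15$)
$b{\left(c,F \right)} = 15$
$Z{\left(2,3 \right)} b{\left(-4,6 \right)} - 13 = 2 \cdot 15 - 13 = 30 - 13 = 17$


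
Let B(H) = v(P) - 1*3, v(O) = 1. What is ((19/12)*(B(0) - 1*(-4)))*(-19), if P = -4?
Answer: -361/6 ≈ -60.167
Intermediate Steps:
B(H) = -2 (B(H) = 1 - 1*3 = 1 - 3 = -2)
((19/12)*(B(0) - 1*(-4)))*(-19) = ((19/12)*(-2 - 1*(-4)))*(-19) = ((19*(1/12))*(-2 + 4))*(-19) = ((19/12)*2)*(-19) = (19/6)*(-19) = -361/6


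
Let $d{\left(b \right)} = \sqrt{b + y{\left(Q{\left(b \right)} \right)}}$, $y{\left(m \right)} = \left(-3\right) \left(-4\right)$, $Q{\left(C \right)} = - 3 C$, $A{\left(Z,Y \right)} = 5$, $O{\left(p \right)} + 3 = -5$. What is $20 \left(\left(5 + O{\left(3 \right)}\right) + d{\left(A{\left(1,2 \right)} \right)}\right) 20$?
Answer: $-1200 + 400 \sqrt{17} \approx 449.24$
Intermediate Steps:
$O{\left(p \right)} = -8$ ($O{\left(p \right)} = -3 - 5 = -8$)
$y{\left(m \right)} = 12$
$d{\left(b \right)} = \sqrt{12 + b}$ ($d{\left(b \right)} = \sqrt{b + 12} = \sqrt{12 + b}$)
$20 \left(\left(5 + O{\left(3 \right)}\right) + d{\left(A{\left(1,2 \right)} \right)}\right) 20 = 20 \left(\left(5 - 8\right) + \sqrt{12 + 5}\right) 20 = 20 \left(-3 + \sqrt{17}\right) 20 = \left(-60 + 20 \sqrt{17}\right) 20 = -1200 + 400 \sqrt{17}$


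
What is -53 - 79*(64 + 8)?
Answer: -5741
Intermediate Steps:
-53 - 79*(64 + 8) = -53 - 79*72 = -53 - 5688 = -5741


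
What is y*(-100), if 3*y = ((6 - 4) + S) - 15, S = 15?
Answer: -200/3 ≈ -66.667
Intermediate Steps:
y = 2/3 (y = (((6 - 4) + 15) - 15)/3 = ((2 + 15) - 15)/3 = (17 - 15)/3 = (1/3)*2 = 2/3 ≈ 0.66667)
y*(-100) = (2/3)*(-100) = -200/3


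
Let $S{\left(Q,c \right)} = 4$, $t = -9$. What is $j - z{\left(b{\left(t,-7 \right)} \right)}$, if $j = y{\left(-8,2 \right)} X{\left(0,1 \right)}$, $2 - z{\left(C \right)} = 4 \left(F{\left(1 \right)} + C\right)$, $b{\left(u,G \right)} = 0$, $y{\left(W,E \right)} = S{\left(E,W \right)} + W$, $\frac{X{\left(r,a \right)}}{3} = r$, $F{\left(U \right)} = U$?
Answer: $2$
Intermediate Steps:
$X{\left(r,a \right)} = 3 r$
$y{\left(W,E \right)} = 4 + W$
$z{\left(C \right)} = -2 - 4 C$ ($z{\left(C \right)} = 2 - 4 \left(1 + C\right) = 2 - \left(4 + 4 C\right) = -2 - 4 C$)
$j = 0$ ($j = \left(4 - 8\right) 3 \cdot 0 = \left(-4\right) 0 = 0$)
$j - z{\left(b{\left(t,-7 \right)} \right)} = 0 - \left(-2 - 0\right) = 0 - \left(-2 + 0\right) = 0 - -2 = 0 + 2 = 2$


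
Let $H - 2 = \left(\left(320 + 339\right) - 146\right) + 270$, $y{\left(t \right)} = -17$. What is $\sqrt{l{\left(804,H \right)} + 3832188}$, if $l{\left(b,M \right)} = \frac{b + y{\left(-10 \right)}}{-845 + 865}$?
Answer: $\frac{\sqrt{383222735}}{10} \approx 1957.6$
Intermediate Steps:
$H = 785$ ($H = 2 + \left(\left(\left(320 + 339\right) - 146\right) + 270\right) = 2 + \left(\left(659 - 146\right) + 270\right) = 2 + \left(513 + 270\right) = 2 + 783 = 785$)
$l{\left(b,M \right)} = - \frac{17}{20} + \frac{b}{20}$ ($l{\left(b,M \right)} = \frac{b - 17}{-845 + 865} = \frac{-17 + b}{20} = \left(-17 + b\right) \frac{1}{20} = - \frac{17}{20} + \frac{b}{20}$)
$\sqrt{l{\left(804,H \right)} + 3832188} = \sqrt{\left(- \frac{17}{20} + \frac{1}{20} \cdot 804\right) + 3832188} = \sqrt{\left(- \frac{17}{20} + \frac{201}{5}\right) + 3832188} = \sqrt{\frac{787}{20} + 3832188} = \sqrt{\frac{76644547}{20}} = \frac{\sqrt{383222735}}{10}$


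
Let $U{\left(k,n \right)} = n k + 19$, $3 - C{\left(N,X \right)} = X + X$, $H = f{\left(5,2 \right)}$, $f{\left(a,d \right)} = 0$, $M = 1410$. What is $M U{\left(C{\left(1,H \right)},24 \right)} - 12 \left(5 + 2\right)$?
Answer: $128226$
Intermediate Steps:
$H = 0$
$C{\left(N,X \right)} = 3 - 2 X$ ($C{\left(N,X \right)} = 3 - \left(X + X\right) = 3 - 2 X$)
$U{\left(k,n \right)} = 19 + k n$ ($U{\left(k,n \right)} = k n + 19 = 19 + k n$)
$M U{\left(C{\left(1,H \right)},24 \right)} - 12 \left(5 + 2\right) = 1410 \left(19 + \left(3 - 0\right) 24\right) - 12 \left(5 + 2\right) = 1410 \left(19 + \left(3 + 0\right) 24\right) - 84 = 1410 \left(19 + 3 \cdot 24\right) - 84 = 1410 \left(19 + 72\right) - 84 = 1410 \cdot 91 - 84 = 128310 - 84 = 128226$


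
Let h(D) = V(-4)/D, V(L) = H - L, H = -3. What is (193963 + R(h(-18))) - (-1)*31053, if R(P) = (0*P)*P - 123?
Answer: 224893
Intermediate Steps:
V(L) = -3 - L
h(D) = 1/D (h(D) = (-3 - 1*(-4))/D = (-3 + 4)/D = 1/D)
R(P) = -123 (R(P) = 0*P - 123 = 0 - 123 = -123)
(193963 + R(h(-18))) - (-1)*31053 = (193963 - 123) - (-1)*31053 = 193840 - 1*(-31053) = 193840 + 31053 = 224893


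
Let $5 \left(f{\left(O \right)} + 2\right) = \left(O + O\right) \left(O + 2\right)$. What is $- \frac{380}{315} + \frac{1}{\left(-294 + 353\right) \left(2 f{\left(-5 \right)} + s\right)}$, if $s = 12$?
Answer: $- \frac{89617}{74340} \approx -1.2055$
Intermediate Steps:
$f{\left(O \right)} = -2 + \frac{2 O \left(2 + O\right)}{5}$ ($f{\left(O \right)} = -2 + \frac{\left(O + O\right) \left(O + 2\right)}{5} = -2 + \frac{2 O \left(2 + O\right)}{5}$)
$- \frac{380}{315} + \frac{1}{\left(-294 + 353\right) \left(2 f{\left(-5 \right)} + s\right)} = - \frac{380}{315} + \frac{1}{\left(-294 + 353\right) \left(2 \left(-2 + \frac{2 \left(-5\right)^{2}}{5} + \frac{4}{5} \left(-5\right)\right) + 12\right)} = \left(-380\right) \frac{1}{315} + \frac{1}{59 \left(2 \left(-2 + \frac{2}{5} \cdot 25 - 4\right) + 12\right)} = - \frac{76}{63} + \frac{1}{59 \left(2 \left(-2 + 10 - 4\right) + 12\right)} = - \frac{76}{63} + \frac{1}{59 \left(2 \cdot 4 + 12\right)} = - \frac{76}{63} + \frac{1}{59 \left(8 + 12\right)} = - \frac{76}{63} + \frac{1}{59 \cdot 20} = - \frac{76}{63} + \frac{1}{59} \cdot \frac{1}{20} = - \frac{76}{63} + \frac{1}{1180} = - \frac{89617}{74340}$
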